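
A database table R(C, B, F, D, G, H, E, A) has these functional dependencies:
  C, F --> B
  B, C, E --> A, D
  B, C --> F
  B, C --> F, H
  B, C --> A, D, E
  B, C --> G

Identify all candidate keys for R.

{B, C}, {C, F}

Attributes never on any right-hand side: {C} — every candidate key must contain it.
Closure of {B, C} is {A, B, C, D, E, F, G, H}, the whole schema; {B, C} is a candidate key.
Closure of {C, F} is {A, B, C, D, E, F, G, H}, the whole schema; {C, F} is a candidate key.
These are minimal and exhaustive — every other superkey contains one of them.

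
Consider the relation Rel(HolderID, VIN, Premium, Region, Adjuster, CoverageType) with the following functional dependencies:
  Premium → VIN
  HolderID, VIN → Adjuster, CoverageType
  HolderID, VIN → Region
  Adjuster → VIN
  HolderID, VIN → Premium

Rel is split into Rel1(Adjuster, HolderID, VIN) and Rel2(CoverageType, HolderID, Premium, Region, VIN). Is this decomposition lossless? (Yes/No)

Common attributes: {HolderID, VIN}; their closure is {Adjuster, CoverageType, HolderID, Premium, Region, VIN}.
Rel1 is contained in that closure, so Rel1 ∩ Rel2 → Rel1 holds and the join is lossless.

Yes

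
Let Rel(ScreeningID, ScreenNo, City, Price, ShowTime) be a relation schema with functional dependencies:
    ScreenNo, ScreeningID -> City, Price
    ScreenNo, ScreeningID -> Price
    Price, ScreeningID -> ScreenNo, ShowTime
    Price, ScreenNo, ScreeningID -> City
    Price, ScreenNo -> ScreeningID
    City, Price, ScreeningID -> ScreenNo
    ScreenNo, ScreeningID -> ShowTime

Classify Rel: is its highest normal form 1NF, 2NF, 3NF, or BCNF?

BCNF

Candidate keys: {Price, ScreenNo}, {Price, ScreeningID}, {ScreenNo, ScreeningID}. Prime attributes: {Price, ScreenNo, ScreeningID}.
Every FD has a superkey on the left, so the relation is in BCNF.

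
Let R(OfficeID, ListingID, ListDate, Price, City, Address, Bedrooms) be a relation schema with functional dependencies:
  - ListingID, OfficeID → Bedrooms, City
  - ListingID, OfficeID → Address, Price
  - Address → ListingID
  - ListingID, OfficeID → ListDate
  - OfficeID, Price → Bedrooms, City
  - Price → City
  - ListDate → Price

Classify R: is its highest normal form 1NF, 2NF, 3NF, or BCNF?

2NF

Candidate keys: {Address, OfficeID}, {ListingID, OfficeID}. Prime attributes: {Address, ListingID, OfficeID}.
For Address → ListingID we have {Address}⁺ = {Address, ListingID}; {Address} is not a superkey, so BCNF fails.
OfficeID, Price → Bedrooms, City determines the non-prime attributes {Bedrooms, City} from a non-superkey — 3NF is violated.
No proper subset of a key has a non-prime attribute in its closure, so there is no partial dependency; 2NF holds.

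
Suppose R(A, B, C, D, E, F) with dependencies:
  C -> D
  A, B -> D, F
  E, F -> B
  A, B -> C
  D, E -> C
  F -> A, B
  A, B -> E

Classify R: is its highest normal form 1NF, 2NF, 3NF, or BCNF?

Candidate keys: {A, B}, {F}. Prime attributes: {A, B, F}.
C -> D breaks BCNF: {C}⁺ = {C, D}, so {C} is not a superkey.
C -> D determines the non-prime attribute {D} from a non-superkey — 3NF is violated.
Checking every proper subset of each key, none determines a non-prime attribute — 2NF is satisfied.

2NF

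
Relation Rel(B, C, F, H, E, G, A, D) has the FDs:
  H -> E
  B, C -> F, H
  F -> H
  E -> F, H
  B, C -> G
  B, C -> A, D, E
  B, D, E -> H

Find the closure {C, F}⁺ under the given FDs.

{C, E, F, H}

Start with {C, F}.
F -> H applies; add {H} → now {C, F, H}.
H -> E applies; add {E} → now {C, E, F, H}.
No further FD applies.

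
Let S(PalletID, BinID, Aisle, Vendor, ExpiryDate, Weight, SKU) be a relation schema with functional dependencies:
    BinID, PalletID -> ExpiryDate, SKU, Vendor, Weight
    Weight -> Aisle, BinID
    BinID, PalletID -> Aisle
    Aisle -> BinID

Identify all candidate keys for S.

Attributes never on any right-hand side: {PalletID} — every candidate key must contain it.
{Aisle, PalletID}⁺ = {Aisle, BinID, ExpiryDate, PalletID, SKU, Vendor, Weight}, which is every attribute, so {Aisle, PalletID} is a candidate key.
{BinID, PalletID}⁺ = {Aisle, BinID, ExpiryDate, PalletID, SKU, Vendor, Weight}, which is every attribute, so {BinID, PalletID} is a candidate key.
{PalletID, Weight}⁺ = {Aisle, BinID, ExpiryDate, PalletID, SKU, Vendor, Weight}, which is every attribute, so {PalletID, Weight} is a candidate key.
No proper subset of any of these is a key, and no other minimal superkey exists.

{Aisle, PalletID}, {BinID, PalletID}, {PalletID, Weight}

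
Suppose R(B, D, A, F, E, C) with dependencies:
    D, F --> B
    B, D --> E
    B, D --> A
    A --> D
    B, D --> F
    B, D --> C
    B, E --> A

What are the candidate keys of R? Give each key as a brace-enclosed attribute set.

{A, B}, {A, F}, {B, D}, {B, E}, {D, F}

{A, B}⁺ = {A, B, C, D, E, F} — all of the relation — so {A, B} is a candidate key.
{A, F}⁺ = {A, B, C, D, E, F} — all of the relation — so {A, F} is a candidate key.
{B, D}⁺ = {A, B, C, D, E, F} — all of the relation — so {B, D} is a candidate key.
{B, E}⁺ = {A, B, C, D, E, F} — all of the relation — so {B, E} is a candidate key.
{D, F}⁺ = {A, B, C, D, E, F} — all of the relation — so {D, F} is a candidate key.
These are minimal and exhaustive — every other superkey contains one of them.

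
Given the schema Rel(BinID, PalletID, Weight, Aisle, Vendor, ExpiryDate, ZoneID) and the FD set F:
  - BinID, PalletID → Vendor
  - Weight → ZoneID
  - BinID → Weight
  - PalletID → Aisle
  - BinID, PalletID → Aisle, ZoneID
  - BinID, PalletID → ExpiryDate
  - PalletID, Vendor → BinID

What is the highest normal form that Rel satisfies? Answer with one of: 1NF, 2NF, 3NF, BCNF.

Candidate keys: {BinID, PalletID}, {PalletID, Vendor}. Prime attributes: {BinID, PalletID, Vendor}.
Weight → ZoneID: {Weight}⁺ = {Weight, ZoneID}, which is not all of the attributes, so the left side is not a superkey — BCNF is violated.
Weight → ZoneID determines the non-prime attribute {ZoneID} from a non-superkey — 3NF is violated.
{BinID} is a proper subset of the key {BinID, PalletID}, and {BinID}⁺ contains the non-prime attributes {Weight, ZoneID} — a partial dependency, so 2NF is violated.

1NF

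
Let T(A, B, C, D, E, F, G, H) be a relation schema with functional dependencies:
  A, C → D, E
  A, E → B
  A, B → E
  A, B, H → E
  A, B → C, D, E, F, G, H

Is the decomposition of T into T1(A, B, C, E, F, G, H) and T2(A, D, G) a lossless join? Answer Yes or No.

Common attributes: {A, G}; their closure is {A, G}.
Neither T1 nor T2 is contained in that closure, so the decomposition is lossy.

No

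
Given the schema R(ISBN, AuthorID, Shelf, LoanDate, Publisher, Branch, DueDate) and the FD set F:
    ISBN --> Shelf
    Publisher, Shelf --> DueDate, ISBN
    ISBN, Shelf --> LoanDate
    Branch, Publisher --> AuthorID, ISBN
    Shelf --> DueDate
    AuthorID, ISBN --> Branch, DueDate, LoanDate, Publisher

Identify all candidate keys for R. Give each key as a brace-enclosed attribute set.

{AuthorID, ISBN}, {AuthorID, Publisher, Shelf}, {Branch, Publisher}

{AuthorID, ISBN}⁺ = {AuthorID, Branch, DueDate, ISBN, LoanDate, Publisher, Shelf}, which is every attribute, so {AuthorID, ISBN} is a candidate key.
{Branch, Publisher}⁺ = {AuthorID, Branch, DueDate, ISBN, LoanDate, Publisher, Shelf}, which is every attribute, so {Branch, Publisher} is a candidate key.
{AuthorID, Publisher, Shelf}⁺ = {AuthorID, Branch, DueDate, ISBN, LoanDate, Publisher, Shelf}, which is every attribute, so {AuthorID, Publisher, Shelf} is a candidate key.
Any other superkey properly contains one of these, so there are no further candidate keys.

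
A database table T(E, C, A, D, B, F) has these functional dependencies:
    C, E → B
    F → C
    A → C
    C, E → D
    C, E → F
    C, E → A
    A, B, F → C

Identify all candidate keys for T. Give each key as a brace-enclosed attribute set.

{A, E}, {C, E}, {E, F}

Attributes never on any right-hand side: {E} — every candidate key must contain it.
{A, E} is a candidate key since {A, E}⁺ = {A, B, C, D, E, F} covers every attribute.
{C, E} is a candidate key since {C, E}⁺ = {A, B, C, D, E, F} covers every attribute.
{E, F} is a candidate key since {E, F}⁺ = {A, B, C, D, E, F} covers every attribute.
Any other superkey properly contains one of these, so there are no further candidate keys.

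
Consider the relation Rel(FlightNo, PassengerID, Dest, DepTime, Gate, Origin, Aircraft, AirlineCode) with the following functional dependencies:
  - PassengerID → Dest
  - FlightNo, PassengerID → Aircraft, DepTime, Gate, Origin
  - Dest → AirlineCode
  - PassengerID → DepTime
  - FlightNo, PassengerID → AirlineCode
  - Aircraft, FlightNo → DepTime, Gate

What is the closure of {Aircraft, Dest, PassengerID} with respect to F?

Start with {Aircraft, Dest, PassengerID}.
Dest → AirlineCode applies; add {AirlineCode} → now {Aircraft, AirlineCode, Dest, PassengerID}.
PassengerID → DepTime applies; add {DepTime} → now {Aircraft, AirlineCode, DepTime, Dest, PassengerID}.
No further FD applies.

{Aircraft, AirlineCode, DepTime, Dest, PassengerID}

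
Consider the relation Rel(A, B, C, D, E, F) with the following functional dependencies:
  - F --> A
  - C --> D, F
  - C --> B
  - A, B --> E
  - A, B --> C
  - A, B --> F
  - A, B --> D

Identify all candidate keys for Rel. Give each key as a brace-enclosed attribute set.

{C}⁺ = {A, B, C, D, E, F}, which is every attribute, so {C} is a candidate key.
{A, B}⁺ = {A, B, C, D, E, F}, which is every attribute, so {A, B} is a candidate key.
{B, F}⁺ = {A, B, C, D, E, F}, which is every attribute, so {B, F} is a candidate key.
Any other superkey properly contains one of these, so there are no further candidate keys.

{A, B}, {B, F}, {C}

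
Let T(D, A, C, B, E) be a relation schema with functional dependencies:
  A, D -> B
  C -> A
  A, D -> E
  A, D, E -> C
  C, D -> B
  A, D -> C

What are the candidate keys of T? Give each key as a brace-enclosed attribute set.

{D} never appears on the right of any FD, so every key must include it.
{A, D}⁺ = {A, B, C, D, E}, which is every attribute, so {A, D} is a candidate key.
{C, D}⁺ = {A, B, C, D, E}, which is every attribute, so {C, D} is a candidate key.
These are minimal and exhaustive — every other superkey contains one of them.

{A, D}, {C, D}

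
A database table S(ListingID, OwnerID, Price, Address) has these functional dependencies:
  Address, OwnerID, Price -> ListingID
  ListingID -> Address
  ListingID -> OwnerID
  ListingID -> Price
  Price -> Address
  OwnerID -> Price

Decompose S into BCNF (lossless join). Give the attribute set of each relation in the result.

Candidate keys of the original relation: {ListingID}, {OwnerID}.
In {Address, ListingID, OwnerID, Price}, {Price} is not a superkey ({Price}⁺ restricted to this set is {Address, Price}), so split on Price -> Address into {Address, Price} and {ListingID, OwnerID, Price}.
{Address, Price} is in BCNF.
{ListingID, OwnerID, Price} is in BCNF.

{Address, Price}; {ListingID, OwnerID, Price}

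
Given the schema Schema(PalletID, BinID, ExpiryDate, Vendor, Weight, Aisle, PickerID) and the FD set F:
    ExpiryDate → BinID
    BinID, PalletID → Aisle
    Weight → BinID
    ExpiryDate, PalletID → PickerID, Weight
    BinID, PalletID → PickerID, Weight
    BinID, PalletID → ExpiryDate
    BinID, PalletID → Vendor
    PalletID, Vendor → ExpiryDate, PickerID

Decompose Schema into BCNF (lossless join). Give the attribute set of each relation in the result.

{Aisle, ExpiryDate, PalletID, PickerID, Vendor, Weight}; {BinID, ExpiryDate}

Candidate keys of the original relation: {BinID, PalletID}, {ExpiryDate, PalletID}, {PalletID, Vendor}, {PalletID, Weight}.
In {Aisle, BinID, ExpiryDate, PalletID, PickerID, Vendor, Weight}, {ExpiryDate} is not a superkey ({ExpiryDate}⁺ restricted to this set is {BinID, ExpiryDate}), so split on ExpiryDate → BinID into {BinID, ExpiryDate} and {Aisle, ExpiryDate, PalletID, PickerID, Vendor, Weight}.
{BinID, ExpiryDate} has no BCNF violation.
{Aisle, ExpiryDate, PalletID, PickerID, Vendor, Weight} has no BCNF violation.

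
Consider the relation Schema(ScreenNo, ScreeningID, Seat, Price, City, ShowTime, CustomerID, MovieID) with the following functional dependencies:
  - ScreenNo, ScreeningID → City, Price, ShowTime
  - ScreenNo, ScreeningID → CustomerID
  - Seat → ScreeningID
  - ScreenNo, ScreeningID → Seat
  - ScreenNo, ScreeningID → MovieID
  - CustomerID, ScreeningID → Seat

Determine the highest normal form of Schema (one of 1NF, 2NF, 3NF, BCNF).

Candidate keys: {ScreenNo, ScreeningID}, {ScreenNo, Seat}. Prime attributes: {ScreenNo, ScreeningID, Seat}.
Seat → ScreeningID breaks BCNF: {Seat}⁺ = {ScreeningID, Seat}, so {Seat} is not a superkey.
But every attribute on its right side ({ScreeningID}) is prime, and the same holds for every other non-superkey FD, so 3NF still holds.

3NF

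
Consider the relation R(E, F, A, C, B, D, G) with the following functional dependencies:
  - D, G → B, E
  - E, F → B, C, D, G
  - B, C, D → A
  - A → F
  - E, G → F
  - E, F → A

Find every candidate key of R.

{A, E}, {B, C, D, E}, {D, G}, {E, F}, {E, G}

Closure of {A, E} is {A, B, C, D, E, F, G}, the whole schema; {A, E} is a candidate key.
Closure of {D, G} is {A, B, C, D, E, F, G}, the whole schema; {D, G} is a candidate key.
Closure of {E, F} is {A, B, C, D, E, F, G}, the whole schema; {E, F} is a candidate key.
Closure of {E, G} is {A, B, C, D, E, F, G}, the whole schema; {E, G} is a candidate key.
Closure of {B, C, D, E} is {A, B, C, D, E, F, G}, the whole schema; {B, C, D, E} is a candidate key.
No proper subset of any of these is a key, and no other minimal superkey exists.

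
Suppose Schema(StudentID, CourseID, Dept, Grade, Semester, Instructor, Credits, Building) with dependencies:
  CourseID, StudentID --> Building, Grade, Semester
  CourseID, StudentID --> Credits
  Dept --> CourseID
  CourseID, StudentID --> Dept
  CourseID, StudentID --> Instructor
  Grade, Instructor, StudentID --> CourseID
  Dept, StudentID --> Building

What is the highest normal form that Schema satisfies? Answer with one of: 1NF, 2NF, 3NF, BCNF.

Candidate keys: {CourseID, StudentID}, {Dept, StudentID}, {Grade, Instructor, StudentID}. Prime attributes: {CourseID, Dept, Grade, Instructor, StudentID}.
Dept --> CourseID breaks BCNF: {Dept}⁺ = {CourseID, Dept}, so {Dept} is not a superkey.
Since {CourseID} ⊆ prime attributes and every other non-superkey FD also has a prime right side, the schema is in 3NF.

3NF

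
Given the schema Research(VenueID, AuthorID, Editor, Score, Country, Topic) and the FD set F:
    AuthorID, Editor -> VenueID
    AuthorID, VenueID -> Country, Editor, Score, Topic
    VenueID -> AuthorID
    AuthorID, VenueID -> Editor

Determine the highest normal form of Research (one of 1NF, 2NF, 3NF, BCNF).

Candidate keys: {AuthorID, Editor}, {VenueID}. Prime attributes: {AuthorID, Editor, VenueID}.
Each dependency's left side is a superkey — BCNF holds.

BCNF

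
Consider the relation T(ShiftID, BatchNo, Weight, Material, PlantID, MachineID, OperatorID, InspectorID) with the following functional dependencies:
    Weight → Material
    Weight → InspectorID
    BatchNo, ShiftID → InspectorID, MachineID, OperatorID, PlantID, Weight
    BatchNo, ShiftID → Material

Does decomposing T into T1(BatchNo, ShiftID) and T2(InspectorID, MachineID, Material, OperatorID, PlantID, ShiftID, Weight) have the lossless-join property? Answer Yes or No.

The shared attributes are {ShiftID} and {ShiftID}⁺ = {ShiftID}.
The closure covers neither T1 nor T2 entirely; the join is not lossless.

No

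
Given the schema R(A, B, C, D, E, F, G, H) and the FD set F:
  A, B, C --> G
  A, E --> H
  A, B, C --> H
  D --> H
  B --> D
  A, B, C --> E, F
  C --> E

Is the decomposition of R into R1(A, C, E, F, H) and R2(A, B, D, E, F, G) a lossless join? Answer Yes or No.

No

Common attributes: {A, E, F}; their closure is {A, E, F, H}.
Neither R1 nor R2 is contained in that closure, so the decomposition is lossy.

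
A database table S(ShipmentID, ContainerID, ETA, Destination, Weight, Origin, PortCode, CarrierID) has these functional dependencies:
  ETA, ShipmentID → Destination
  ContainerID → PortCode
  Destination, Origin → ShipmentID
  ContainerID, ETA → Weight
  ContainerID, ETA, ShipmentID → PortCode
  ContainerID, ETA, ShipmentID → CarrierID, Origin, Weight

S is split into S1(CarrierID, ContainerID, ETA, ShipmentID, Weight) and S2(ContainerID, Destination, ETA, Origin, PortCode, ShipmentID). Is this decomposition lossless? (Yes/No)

Common attributes: {ContainerID, ETA, ShipmentID}; their closure is {CarrierID, ContainerID, Destination, ETA, Origin, PortCode, ShipmentID, Weight}.
Since S1 ⊆ {CarrierID, ContainerID, Destination, ETA, Origin, PortCode, ShipmentID, Weight}, the intersection is a superkey of S1; the decomposition is lossless.

Yes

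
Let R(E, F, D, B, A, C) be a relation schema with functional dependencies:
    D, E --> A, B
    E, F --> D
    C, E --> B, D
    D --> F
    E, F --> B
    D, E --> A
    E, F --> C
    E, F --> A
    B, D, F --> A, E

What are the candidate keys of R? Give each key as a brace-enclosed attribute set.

{B, D}, {C, E}, {D, E}, {E, F}

{B, D}⁺ = {A, B, C, D, E, F}, which is every attribute, so {B, D} is a candidate key.
{C, E}⁺ = {A, B, C, D, E, F}, which is every attribute, so {C, E} is a candidate key.
{D, E}⁺ = {A, B, C, D, E, F}, which is every attribute, so {D, E} is a candidate key.
{E, F}⁺ = {A, B, C, D, E, F}, which is every attribute, so {E, F} is a candidate key.
Any other superkey properly contains one of these, so there are no further candidate keys.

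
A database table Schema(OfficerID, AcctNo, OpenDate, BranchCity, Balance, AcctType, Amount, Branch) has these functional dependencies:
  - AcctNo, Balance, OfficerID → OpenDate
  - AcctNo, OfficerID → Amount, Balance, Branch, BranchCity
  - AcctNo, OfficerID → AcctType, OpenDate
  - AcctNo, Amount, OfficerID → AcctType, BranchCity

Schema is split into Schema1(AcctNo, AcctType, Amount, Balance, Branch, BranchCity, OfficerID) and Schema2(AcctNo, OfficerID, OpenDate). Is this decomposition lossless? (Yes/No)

Schema1 ∩ Schema2 = {AcctNo, OfficerID}; its closure under F is {AcctNo, AcctType, Amount, Balance, Branch, BranchCity, OfficerID, OpenDate}.
Schema1 is contained in that closure, so Schema1 ∩ Schema2 → Schema1 holds and the join is lossless.

Yes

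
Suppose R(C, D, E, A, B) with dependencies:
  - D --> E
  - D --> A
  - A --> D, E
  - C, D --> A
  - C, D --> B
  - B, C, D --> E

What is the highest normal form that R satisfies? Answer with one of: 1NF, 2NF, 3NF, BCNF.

Candidate keys: {A, C}, {C, D}. Prime attributes: {A, C, D}.
For D --> E we have {D}⁺ = {A, D, E}; {D} is not a superkey, so BCNF fails.
D --> E determines the non-prime attribute {E} from a non-superkey — 3NF is violated.
Since {A} ⊂ {A, C} and {A}⁺ ⊇ {E} with {E} non-prime, there is a partial dependency; 2NF fails.

1NF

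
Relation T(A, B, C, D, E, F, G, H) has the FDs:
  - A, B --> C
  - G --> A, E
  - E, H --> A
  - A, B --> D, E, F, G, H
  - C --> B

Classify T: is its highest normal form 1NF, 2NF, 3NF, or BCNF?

3NF

Candidate keys: {A, B}, {A, C}, {B, E, H}, {B, G}, {C, E, H}, {C, G}. Prime attributes: {A, B, C, E, G, H}.
G --> A, E breaks BCNF: {G}⁺ = {A, E, G}, so {G} is not a superkey.
But every attribute on its right side ({A, E}) is prime, and the same holds for every other non-superkey FD, so 3NF still holds.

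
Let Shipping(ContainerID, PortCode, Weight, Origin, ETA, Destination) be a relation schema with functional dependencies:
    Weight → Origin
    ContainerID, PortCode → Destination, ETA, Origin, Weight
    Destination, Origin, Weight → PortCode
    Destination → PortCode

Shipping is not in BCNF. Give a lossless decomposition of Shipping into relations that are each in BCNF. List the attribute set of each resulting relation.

{ContainerID, Destination, ETA, Weight}; {Destination, PortCode}; {Origin, Weight}

Candidate keys of the original relation: {ContainerID, Destination}, {ContainerID, PortCode}.
Within {ContainerID, Destination, ETA, Origin, PortCode, Weight}: {Weight}⁺ ∩ {ContainerID, Destination, ETA, Origin, PortCode, Weight} = {Origin, Weight}, not the whole set, so Weight → Origin violates BCNF; decompose into {Origin, Weight} and {ContainerID, Destination, ETA, PortCode, Weight}.
{Origin, Weight}: every determinant is a superkey — BCNF.
Within {ContainerID, Destination, ETA, PortCode, Weight}: {Destination}⁺ ∩ {ContainerID, Destination, ETA, PortCode, Weight} = {Destination, PortCode}, not the whole set, so Destination → PortCode violates BCNF; decompose into {Destination, PortCode} and {ContainerID, Destination, ETA, Weight}.
{Destination, PortCode}: every determinant is a superkey — BCNF.
{ContainerID, Destination, ETA, Weight}: every determinant is a superkey — BCNF.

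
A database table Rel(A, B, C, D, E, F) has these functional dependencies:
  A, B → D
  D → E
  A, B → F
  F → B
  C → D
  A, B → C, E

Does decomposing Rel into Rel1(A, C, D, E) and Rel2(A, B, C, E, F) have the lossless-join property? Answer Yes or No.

Yes

The shared attributes are {A, C, E} and {A, C, E}⁺ = {A, C, D, E}.
This includes all of Rel1, so the common attributes are a superkey of Rel1 — the join is lossless.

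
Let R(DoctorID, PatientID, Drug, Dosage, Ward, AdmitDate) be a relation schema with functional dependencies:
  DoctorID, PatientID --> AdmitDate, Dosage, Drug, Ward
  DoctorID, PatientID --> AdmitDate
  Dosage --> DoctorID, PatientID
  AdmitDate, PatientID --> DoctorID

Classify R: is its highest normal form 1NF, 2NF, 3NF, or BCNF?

BCNF

Candidate keys: {AdmitDate, PatientID}, {DoctorID, PatientID}, {Dosage}. Prime attributes: {AdmitDate, DoctorID, Dosage, PatientID}.
Every FD has a superkey on the left, so the relation is in BCNF.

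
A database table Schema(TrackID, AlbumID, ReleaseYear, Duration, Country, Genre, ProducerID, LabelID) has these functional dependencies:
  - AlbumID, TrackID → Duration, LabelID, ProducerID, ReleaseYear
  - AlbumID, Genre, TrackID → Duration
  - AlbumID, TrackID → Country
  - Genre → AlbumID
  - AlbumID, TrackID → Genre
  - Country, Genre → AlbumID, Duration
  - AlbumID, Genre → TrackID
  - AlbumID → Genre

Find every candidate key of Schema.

{AlbumID}, {Genre}

{AlbumID} is a candidate key since {AlbumID}⁺ = {AlbumID, Country, Duration, Genre, LabelID, ProducerID, ReleaseYear, TrackID} covers every attribute.
{Genre} is a candidate key since {Genre}⁺ = {AlbumID, Country, Duration, Genre, LabelID, ProducerID, ReleaseYear, TrackID} covers every attribute.
Any other superkey properly contains one of these, so there are no further candidate keys.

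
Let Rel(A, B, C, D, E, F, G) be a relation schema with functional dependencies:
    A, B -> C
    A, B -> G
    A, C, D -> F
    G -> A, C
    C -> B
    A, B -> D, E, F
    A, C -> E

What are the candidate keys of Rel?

Closure of {G} is {A, B, C, D, E, F, G}, the whole schema; {G} is a candidate key.
Closure of {A, B} is {A, B, C, D, E, F, G}, the whole schema; {A, B} is a candidate key.
Closure of {A, C} is {A, B, C, D, E, F, G}, the whole schema; {A, C} is a candidate key.
Any other superkey properly contains one of these, so there are no further candidate keys.

{A, B}, {A, C}, {G}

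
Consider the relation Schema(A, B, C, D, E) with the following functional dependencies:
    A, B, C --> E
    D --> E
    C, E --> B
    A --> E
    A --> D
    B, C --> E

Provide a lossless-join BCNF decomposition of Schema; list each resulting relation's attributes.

Candidate key of the original relation: {A, C}.
{A, B, C, D, E}: {D} determines {D, E} here but is not a superkey — split on D --> E, giving {D, E} and {A, B, C, D}.
{D, E}: every determinant is a superkey — BCNF.
{A, B, C, D}: {A} determines {A, D} here but is not a superkey — split on A --> D, giving {A, D} and {A, B, C}.
{A, D}: every determinant is a superkey — BCNF.
{A, B, C}: every determinant is a superkey — BCNF.

{A, B, C}; {A, D}; {D, E}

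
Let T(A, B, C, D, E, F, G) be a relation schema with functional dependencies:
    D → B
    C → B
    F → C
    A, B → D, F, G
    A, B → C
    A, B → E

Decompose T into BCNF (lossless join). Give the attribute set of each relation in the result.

Candidate keys of the original relation: {A, B}, {A, C}, {A, D}, {A, F}.
Within {A, B, C, D, E, F, G}: {D}⁺ ∩ {A, B, C, D, E, F, G} = {B, D}, not the whole set, so D → B violates BCNF; decompose into {B, D} and {A, C, D, E, F, G}.
{B, D} is in BCNF.
Within {A, C, D, E, F, G}: {F}⁺ ∩ {A, C, D, E, F, G} = {C, F}, not the whole set, so F → C violates BCNF; decompose into {C, F} and {A, D, E, F, G}.
{C, F} is in BCNF.
{A, D, E, F, G} is in BCNF.

{A, D, E, F, G}; {B, D}; {C, F}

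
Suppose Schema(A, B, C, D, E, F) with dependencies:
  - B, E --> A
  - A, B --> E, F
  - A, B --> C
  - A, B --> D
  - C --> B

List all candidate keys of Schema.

{A, B}, {A, C}, {B, E}, {C, E}

Closure of {A, B} is {A, B, C, D, E, F}, the whole schema; {A, B} is a candidate key.
Closure of {A, C} is {A, B, C, D, E, F}, the whole schema; {A, C} is a candidate key.
Closure of {B, E} is {A, B, C, D, E, F}, the whole schema; {B, E} is a candidate key.
Closure of {C, E} is {A, B, C, D, E, F}, the whole schema; {C, E} is a candidate key.
No proper subset of any of these is a key, and no other minimal superkey exists.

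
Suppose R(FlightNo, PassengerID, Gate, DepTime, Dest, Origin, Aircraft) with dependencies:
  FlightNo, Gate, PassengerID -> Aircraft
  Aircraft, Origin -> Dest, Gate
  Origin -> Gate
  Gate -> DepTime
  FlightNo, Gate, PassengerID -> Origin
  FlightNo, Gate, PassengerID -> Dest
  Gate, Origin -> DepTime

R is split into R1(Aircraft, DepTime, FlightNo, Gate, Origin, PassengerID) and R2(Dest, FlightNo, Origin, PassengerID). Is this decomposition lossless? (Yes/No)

The shared attributes are {FlightNo, Origin, PassengerID} and {FlightNo, Origin, PassengerID}⁺ = {Aircraft, DepTime, Dest, FlightNo, Gate, Origin, PassengerID}.
R1 is contained in that closure, so R1 ∩ R2 -> R1 holds and the join is lossless.

Yes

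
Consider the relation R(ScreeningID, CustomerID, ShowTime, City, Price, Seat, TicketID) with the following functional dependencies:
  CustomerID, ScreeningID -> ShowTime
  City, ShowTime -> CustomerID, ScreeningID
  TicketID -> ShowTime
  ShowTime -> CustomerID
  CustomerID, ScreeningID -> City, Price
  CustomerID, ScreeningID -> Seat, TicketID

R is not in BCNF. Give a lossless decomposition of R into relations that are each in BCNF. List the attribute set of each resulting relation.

{City, Price, ScreeningID, Seat, TicketID}; {CustomerID, ShowTime}; {ShowTime, TicketID}

Candidate keys of the original relation: {City, ShowTime}, {City, TicketID}, {CustomerID, ScreeningID}, {ScreeningID, ShowTime}, {ScreeningID, TicketID}.
{City, CustomerID, Price, ScreeningID, Seat, ShowTime, TicketID}: {TicketID} determines {CustomerID, ShowTime, TicketID} here but is not a superkey — split on TicketID -> CustomerID, ShowTime, giving {CustomerID, ShowTime, TicketID} and {City, Price, ScreeningID, Seat, TicketID}.
{CustomerID, ShowTime, TicketID}: {ShowTime} determines {CustomerID, ShowTime} here but is not a superkey — split on ShowTime -> CustomerID, giving {CustomerID, ShowTime} and {ShowTime, TicketID}.
{CustomerID, ShowTime} is in BCNF.
{ShowTime, TicketID} is in BCNF.
{City, Price, ScreeningID, Seat, TicketID} is in BCNF.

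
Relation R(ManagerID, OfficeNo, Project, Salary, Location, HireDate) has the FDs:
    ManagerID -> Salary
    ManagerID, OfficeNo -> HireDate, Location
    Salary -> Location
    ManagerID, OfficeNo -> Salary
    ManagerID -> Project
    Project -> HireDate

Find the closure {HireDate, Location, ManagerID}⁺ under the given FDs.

Start with {HireDate, Location, ManagerID}.
ManagerID -> Salary applies; add {Salary} → now {HireDate, Location, ManagerID, Salary}.
ManagerID -> Project applies; add {Project} → now {HireDate, Location, ManagerID, Project, Salary}.
No further FD applies.

{HireDate, Location, ManagerID, Project, Salary}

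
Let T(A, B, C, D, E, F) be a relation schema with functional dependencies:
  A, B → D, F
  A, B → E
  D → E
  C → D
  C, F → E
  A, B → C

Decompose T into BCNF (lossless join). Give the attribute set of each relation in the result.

Candidate key of the original relation: {A, B}.
{A, B, C, D, E, F}: {D} determines {D, E} here but is not a superkey — split on D → E, giving {D, E} and {A, B, C, D, F}.
{D, E} is in BCNF.
{A, B, C, D, F}: {C} determines {C, D} here but is not a superkey — split on C → D, giving {C, D} and {A, B, C, F}.
{C, D} is in BCNF.
{A, B, C, F} is in BCNF.

{A, B, C, F}; {C, D}; {D, E}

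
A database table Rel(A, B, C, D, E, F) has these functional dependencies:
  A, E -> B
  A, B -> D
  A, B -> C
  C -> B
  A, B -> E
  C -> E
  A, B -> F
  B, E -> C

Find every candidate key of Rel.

{A, B}, {A, C}, {A, E}

{A} never appears on the right of any FD, so every key must include it.
{A, B} is a candidate key since {A, B}⁺ = {A, B, C, D, E, F} covers every attribute.
{A, C} is a candidate key since {A, C}⁺ = {A, B, C, D, E, F} covers every attribute.
{A, E} is a candidate key since {A, E}⁺ = {A, B, C, D, E, F} covers every attribute.
These are minimal and exhaustive — every other superkey contains one of them.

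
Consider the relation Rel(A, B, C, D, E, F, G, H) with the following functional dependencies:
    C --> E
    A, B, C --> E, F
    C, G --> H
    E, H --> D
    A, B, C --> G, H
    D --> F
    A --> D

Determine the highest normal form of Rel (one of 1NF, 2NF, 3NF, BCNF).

Candidate key: {A, B, C}. Prime attributes: {A, B, C}.
C --> E: {C}⁺ = {C, E}, which is not all of the attributes, so the left side is not a superkey — BCNF is violated.
Because {E} is non-prime and the left side of C --> E is not a superkey, the relation is not in 3NF.
Since {A} ⊂ {A, B, C} and {A}⁺ ⊇ {D, F} with {D, F} non-prime, there is a partial dependency; 2NF fails.

1NF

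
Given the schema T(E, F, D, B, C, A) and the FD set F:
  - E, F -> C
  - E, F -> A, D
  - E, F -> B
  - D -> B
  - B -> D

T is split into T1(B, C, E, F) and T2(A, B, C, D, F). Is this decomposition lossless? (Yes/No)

No

The shared attributes are {B, C, F} and {B, C, F}⁺ = {B, C, D, F}.
T1 ⊄ {B, C, D, F} and T2 ⊄ {B, C, D, F}, so the split is lossy.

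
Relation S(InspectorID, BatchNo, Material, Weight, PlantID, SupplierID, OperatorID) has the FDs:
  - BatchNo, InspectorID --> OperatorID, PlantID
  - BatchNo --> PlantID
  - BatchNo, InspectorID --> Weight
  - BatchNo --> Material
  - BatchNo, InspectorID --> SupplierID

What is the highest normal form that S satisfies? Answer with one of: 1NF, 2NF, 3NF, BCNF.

Candidate key: {BatchNo, InspectorID}. Prime attributes: {BatchNo, InspectorID}.
BatchNo --> PlantID: {BatchNo}⁺ = {BatchNo, Material, PlantID}, which is not all of the attributes, so the left side is not a superkey — BCNF is violated.
BatchNo --> PlantID determines the non-prime attribute {PlantID} from a non-superkey — 3NF is violated.
{BatchNo} is a proper subset of the key {BatchNo, InspectorID}, and {BatchNo}⁺ contains the non-prime attributes {Material, PlantID} — a partial dependency, so 2NF is violated.

1NF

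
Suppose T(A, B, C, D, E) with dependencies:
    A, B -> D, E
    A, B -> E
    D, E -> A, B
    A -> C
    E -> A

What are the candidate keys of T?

{A, B}⁺ = {A, B, C, D, E}, which is every attribute, so {A, B} is a candidate key.
{B, E}⁺ = {A, B, C, D, E}, which is every attribute, so {B, E} is a candidate key.
{D, E}⁺ = {A, B, C, D, E}, which is every attribute, so {D, E} is a candidate key.
These are minimal and exhaustive — every other superkey contains one of them.

{A, B}, {B, E}, {D, E}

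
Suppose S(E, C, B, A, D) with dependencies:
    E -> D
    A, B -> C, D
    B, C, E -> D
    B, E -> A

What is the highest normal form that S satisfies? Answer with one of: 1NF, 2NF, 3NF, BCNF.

Candidate key: {B, E}. Prime attributes: {B, E}.
For E -> D we have {E}⁺ = {D, E}; {E} is not a superkey, so BCNF fails.
E -> D has non-prime {D} on the right and a non-superkey on the left, so 3NF fails.
Since {E} ⊂ {B, E} and {E}⁺ ⊇ {D} with {D} non-prime, there is a partial dependency; 2NF fails.

1NF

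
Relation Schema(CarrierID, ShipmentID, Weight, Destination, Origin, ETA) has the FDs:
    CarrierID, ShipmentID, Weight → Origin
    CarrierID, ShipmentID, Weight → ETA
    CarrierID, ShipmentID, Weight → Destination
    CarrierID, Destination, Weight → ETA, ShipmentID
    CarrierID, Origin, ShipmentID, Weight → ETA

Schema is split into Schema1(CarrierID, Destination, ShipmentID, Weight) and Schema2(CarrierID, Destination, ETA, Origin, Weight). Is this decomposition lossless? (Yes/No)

The shared attributes are {CarrierID, Destination, Weight} and {CarrierID, Destination, Weight}⁺ = {CarrierID, Destination, ETA, Origin, ShipmentID, Weight}.
Schema1 is contained in that closure, so Schema1 ∩ Schema2 → Schema1 holds and the join is lossless.

Yes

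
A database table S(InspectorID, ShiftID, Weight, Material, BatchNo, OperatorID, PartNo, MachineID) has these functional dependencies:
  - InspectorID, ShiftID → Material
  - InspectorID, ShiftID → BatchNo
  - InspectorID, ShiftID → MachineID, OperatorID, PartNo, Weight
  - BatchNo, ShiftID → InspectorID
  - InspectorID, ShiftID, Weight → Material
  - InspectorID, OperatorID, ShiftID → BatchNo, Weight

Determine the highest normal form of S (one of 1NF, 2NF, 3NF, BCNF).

BCNF

Candidate keys: {BatchNo, ShiftID}, {InspectorID, ShiftID}. Prime attributes: {BatchNo, InspectorID, ShiftID}.
Every FD has a superkey on the left, so the relation is in BCNF.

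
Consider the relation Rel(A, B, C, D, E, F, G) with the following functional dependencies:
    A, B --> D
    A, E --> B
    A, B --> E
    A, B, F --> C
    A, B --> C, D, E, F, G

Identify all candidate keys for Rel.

{A, B}, {A, E}

No FD produces {A}, so it must be in every candidate key.
Closure of {A, B} is {A, B, C, D, E, F, G}, the whole schema; {A, B} is a candidate key.
Closure of {A, E} is {A, B, C, D, E, F, G}, the whole schema; {A, E} is a candidate key.
These are minimal and exhaustive — every other superkey contains one of them.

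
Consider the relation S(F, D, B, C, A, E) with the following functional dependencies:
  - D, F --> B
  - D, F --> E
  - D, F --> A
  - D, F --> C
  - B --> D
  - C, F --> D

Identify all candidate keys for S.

{B, F}, {C, F}, {D, F}

No FD produces {F}, so it must be in every candidate key.
Closure of {B, F} is {A, B, C, D, E, F}, the whole schema; {B, F} is a candidate key.
Closure of {C, F} is {A, B, C, D, E, F}, the whole schema; {C, F} is a candidate key.
Closure of {D, F} is {A, B, C, D, E, F}, the whole schema; {D, F} is a candidate key.
No proper subset of any of these is a key, and no other minimal superkey exists.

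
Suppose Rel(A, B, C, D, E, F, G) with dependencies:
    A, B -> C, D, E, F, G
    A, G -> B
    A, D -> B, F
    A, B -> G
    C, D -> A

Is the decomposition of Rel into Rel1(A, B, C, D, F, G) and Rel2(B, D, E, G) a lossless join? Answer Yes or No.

No

The shared attributes are {B, D, G} and {B, D, G}⁺ = {B, D, G}.
Neither Rel1 nor Rel2 is contained in that closure, so the decomposition is lossy.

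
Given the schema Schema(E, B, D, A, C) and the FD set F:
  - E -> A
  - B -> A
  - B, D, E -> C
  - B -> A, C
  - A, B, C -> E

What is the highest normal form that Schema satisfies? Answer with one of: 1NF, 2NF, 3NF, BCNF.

Candidate key: {B, D}. Prime attributes: {B, D}.
E -> A breaks BCNF: {E}⁺ = {A, E}, so {E} is not a superkey.
E -> A determines the non-prime attribute {A} from a non-superkey — 3NF is violated.
The proper key subset {B} of {B, D} determines non-prime {A, C, E}, so the relation is not even in 2NF.

1NF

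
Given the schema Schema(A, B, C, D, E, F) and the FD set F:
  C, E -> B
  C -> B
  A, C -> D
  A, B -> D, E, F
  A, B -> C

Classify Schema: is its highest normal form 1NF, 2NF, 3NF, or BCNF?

3NF

Candidate keys: {A, B}, {A, C}. Prime attributes: {A, B, C}.
C, E -> B: {C, E}⁺ = {B, C, E}, which is not all of the attributes, so the left side is not a superkey — BCNF is violated.
Since {B} ⊆ prime attributes and every other non-superkey FD also has a prime right side, the schema is in 3NF.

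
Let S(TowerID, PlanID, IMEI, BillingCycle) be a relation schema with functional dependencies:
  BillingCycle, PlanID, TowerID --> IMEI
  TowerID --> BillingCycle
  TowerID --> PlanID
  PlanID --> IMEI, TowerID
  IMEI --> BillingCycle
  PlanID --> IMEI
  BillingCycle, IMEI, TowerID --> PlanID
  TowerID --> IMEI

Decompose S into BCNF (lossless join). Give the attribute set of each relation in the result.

Candidate keys of the original relation: {PlanID}, {TowerID}.
{BillingCycle, IMEI, PlanID, TowerID}: {IMEI} determines {BillingCycle, IMEI} here but is not a superkey — split on IMEI --> BillingCycle, giving {BillingCycle, IMEI} and {IMEI, PlanID, TowerID}.
{BillingCycle, IMEI} is in BCNF.
{IMEI, PlanID, TowerID} is in BCNF.

{BillingCycle, IMEI}; {IMEI, PlanID, TowerID}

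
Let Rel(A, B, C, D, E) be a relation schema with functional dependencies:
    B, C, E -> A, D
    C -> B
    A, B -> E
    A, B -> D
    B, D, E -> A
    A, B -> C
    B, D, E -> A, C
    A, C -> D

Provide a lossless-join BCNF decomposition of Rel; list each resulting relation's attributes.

Candidate keys of the original relation: {A, B}, {A, C}, {B, D, E}, {C, E}.
In {A, B, C, D, E}, {C} is not a superkey ({C}⁺ restricted to this set is {B, C}), so split on C -> B into {B, C} and {A, C, D, E}.
{B, C} is in BCNF.
{A, C, D, E} is in BCNF.

{A, C, D, E}; {B, C}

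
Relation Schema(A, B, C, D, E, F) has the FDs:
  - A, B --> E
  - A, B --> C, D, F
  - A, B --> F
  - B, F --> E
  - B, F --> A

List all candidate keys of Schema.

{A, B}, {B, F}

{B} never appears on the right of any FD, so every key must include it.
Closure of {A, B} is {A, B, C, D, E, F}, the whole schema; {A, B} is a candidate key.
Closure of {B, F} is {A, B, C, D, E, F}, the whole schema; {B, F} is a candidate key.
No proper subset of any of these is a key, and no other minimal superkey exists.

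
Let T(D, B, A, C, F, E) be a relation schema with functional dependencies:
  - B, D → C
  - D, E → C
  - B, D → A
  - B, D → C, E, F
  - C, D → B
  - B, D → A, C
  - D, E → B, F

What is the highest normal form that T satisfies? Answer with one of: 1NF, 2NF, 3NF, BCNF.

Candidate keys: {B, D}, {C, D}, {D, E}. Prime attributes: {B, C, D, E}.
The left-hand side of every FD is a superkey, so BCNF is satisfied.

BCNF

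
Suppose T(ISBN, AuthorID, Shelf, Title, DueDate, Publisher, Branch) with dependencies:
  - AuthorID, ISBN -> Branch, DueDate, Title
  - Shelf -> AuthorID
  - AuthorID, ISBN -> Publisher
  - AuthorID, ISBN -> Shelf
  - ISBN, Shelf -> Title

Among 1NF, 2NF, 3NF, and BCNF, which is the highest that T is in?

3NF

Candidate keys: {AuthorID, ISBN}, {ISBN, Shelf}. Prime attributes: {AuthorID, ISBN, Shelf}.
For Shelf -> AuthorID we have {Shelf}⁺ = {AuthorID, Shelf}; {Shelf} is not a superkey, so BCNF fails.
Since {AuthorID} ⊆ prime attributes and every other non-superkey FD also has a prime right side, the schema is in 3NF.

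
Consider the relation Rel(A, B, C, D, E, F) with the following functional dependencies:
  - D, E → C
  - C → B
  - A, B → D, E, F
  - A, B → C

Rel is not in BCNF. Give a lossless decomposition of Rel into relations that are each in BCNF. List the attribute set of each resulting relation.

{A, D, E, F}; {B, C}; {C, D, E}

Candidate keys of the original relation: {A, B}, {A, C}, {A, D, E}.
{A, B, C, D, E, F}: {D, E} determines {B, C, D, E} here but is not a superkey — split on D, E → B, C, giving {B, C, D, E} and {A, D, E, F}.
{B, C, D, E}: {C} determines {B, C} here but is not a superkey — split on C → B, giving {B, C} and {C, D, E}.
{B, C} is in BCNF.
{C, D, E} is in BCNF.
{A, D, E, F} is in BCNF.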